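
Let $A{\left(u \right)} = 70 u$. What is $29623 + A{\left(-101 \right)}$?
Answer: $22553$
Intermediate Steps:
$29623 + A{\left(-101 \right)} = 29623 + 70 \left(-101\right) = 29623 - 7070 = 22553$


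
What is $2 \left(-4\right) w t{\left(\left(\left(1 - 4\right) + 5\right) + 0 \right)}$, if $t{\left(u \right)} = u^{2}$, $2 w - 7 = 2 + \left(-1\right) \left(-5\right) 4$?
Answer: $-464$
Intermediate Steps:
$w = \frac{29}{2}$ ($w = \frac{7}{2} + \frac{2 + \left(-1\right) \left(-5\right) 4}{2} = \frac{7}{2} + \frac{2 + 5 \cdot 4}{2} = \frac{7}{2} + \frac{2 + 20}{2} = \frac{7}{2} + \frac{1}{2} \cdot 22 = \frac{7}{2} + 11 = \frac{29}{2} \approx 14.5$)
$2 \left(-4\right) w t{\left(\left(\left(1 - 4\right) + 5\right) + 0 \right)} = 2 \left(-4\right) \frac{29}{2} \left(\left(\left(1 - 4\right) + 5\right) + 0\right)^{2} = \left(-8\right) \frac{29}{2} \left(\left(\left(1 - 4\right) + 5\right) + 0\right)^{2} = - 116 \left(\left(-3 + 5\right) + 0\right)^{2} = - 116 \left(2 + 0\right)^{2} = - 116 \cdot 2^{2} = \left(-116\right) 4 = -464$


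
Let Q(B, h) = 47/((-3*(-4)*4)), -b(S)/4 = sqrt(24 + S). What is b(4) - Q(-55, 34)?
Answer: -47/48 - 8*sqrt(7) ≈ -22.145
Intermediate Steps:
b(S) = -4*sqrt(24 + S)
Q(B, h) = 47/48 (Q(B, h) = 47/((12*4)) = 47/48)
b(4) - Q(-55, 34) = -4*sqrt(24 + 4) - 1*47/48 = -8*sqrt(7) - 47/48 = -47/48 - 8*sqrt(7)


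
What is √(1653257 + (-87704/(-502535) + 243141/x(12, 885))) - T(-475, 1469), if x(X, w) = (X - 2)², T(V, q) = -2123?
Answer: 2123 + √1672519826079728769/1005070 ≈ 3409.7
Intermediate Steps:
x(X, w) = (-2 + X)²
√(1653257 + (-87704/(-502535) + 243141/x(12, 885))) - T(-475, 1469) = √(1653257 + (-87704/(-502535) + 243141/((-2 + 12)²))) - 1*(-2123) = √(1653257 + (-87704*(-1/502535) + 243141/(10²))) + 2123 = √(1653257 + (87704/502535 + 243141/100)) + 2123 = √(1653257 + 24439126567/10050700) + 2123 = √(16640829256467/10050700) + 2123 = √1672519826079728769/1005070 + 2123 = 2123 + √1672519826079728769/1005070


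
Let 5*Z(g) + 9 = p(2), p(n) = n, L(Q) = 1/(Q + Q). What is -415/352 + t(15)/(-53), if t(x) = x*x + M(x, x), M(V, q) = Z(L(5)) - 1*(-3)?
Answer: -508791/93280 ≈ -5.4545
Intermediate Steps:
L(Q) = 1/(2*Q)
Z(g) = -7/5 (Z(g) = -9/5 + (1/5)*2 = -9/5 + 2/5 = -7/5)
M(V, q) = 8/5 (M(V, q) = -7/5 - 1*(-3) = -7/5 + 3 = 8/5)
t(x) = 8/5 + x**2 (t(x) = x*x + 8/5 = x**2 + 8/5 = 8/5 + x**2)
-415/352 + t(15)/(-53) = -415/352 + (8/5 + 15**2)/(-53) = -415*1/352 + (8/5 + 225)*(-1/53) = -415/352 + (1133/5)*(-1/53) = -415/352 - 1133/265 = -508791/93280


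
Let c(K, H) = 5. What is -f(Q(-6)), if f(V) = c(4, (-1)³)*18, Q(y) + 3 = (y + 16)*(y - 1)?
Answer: -90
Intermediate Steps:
Q(y) = -3 + (-1 + y)*(16 + y) (Q(y) = -3 + (y + 16)*(y - 1) = -3 + (16 + y)*(-1 + y) = -3 + (-1 + y)*(16 + y))
f(V) = 90 (f(V) = 5*18 = 90)
-f(Q(-6)) = -1*90 = -90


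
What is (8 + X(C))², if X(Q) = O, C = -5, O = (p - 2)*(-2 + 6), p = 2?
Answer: 64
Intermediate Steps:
O = 0 (O = (2 - 2)*(-2 + 6) = 0*4 = 0)
X(Q) = 0
(8 + X(C))² = (8 + 0)² = 8² = 64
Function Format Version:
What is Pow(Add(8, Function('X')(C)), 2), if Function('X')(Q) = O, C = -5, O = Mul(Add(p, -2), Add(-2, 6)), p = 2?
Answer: 64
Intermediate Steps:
O = 0 (O = Mul(Add(2, -2), Add(-2, 6)) = Mul(0, 4) = 0)
Function('X')(Q) = 0
Pow(Add(8, Function('X')(C)), 2) = Pow(Add(8, 0), 2) = Pow(8, 2) = 64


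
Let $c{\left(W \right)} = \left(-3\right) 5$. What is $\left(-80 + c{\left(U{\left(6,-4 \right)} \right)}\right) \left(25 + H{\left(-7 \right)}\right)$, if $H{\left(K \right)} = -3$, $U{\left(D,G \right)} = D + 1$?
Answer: $-2090$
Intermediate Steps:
$U{\left(D,G \right)} = 1 + D$
$c{\left(W \right)} = -15$
$\left(-80 + c{\left(U{\left(6,-4 \right)} \right)}\right) \left(25 + H{\left(-7 \right)}\right) = \left(-80 - 15\right) \left(25 - 3\right) = \left(-95\right) 22 = -2090$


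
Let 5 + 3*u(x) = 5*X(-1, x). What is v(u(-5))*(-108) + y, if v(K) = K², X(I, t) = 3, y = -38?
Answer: -1238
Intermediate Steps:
u(x) = 10/3 (u(x) = -5/3 + (5*3)/3 = -5/3 + (⅓)*15 = -5/3 + 5 = 10/3)
v(u(-5))*(-108) + y = (10/3)²*(-108) - 38 = (100/9)*(-108) - 38 = -1200 - 38 = -1238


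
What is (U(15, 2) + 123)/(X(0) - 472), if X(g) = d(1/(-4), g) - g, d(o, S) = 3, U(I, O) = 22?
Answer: -145/469 ≈ -0.30917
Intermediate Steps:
X(g) = 3 - g
(U(15, 2) + 123)/(X(0) - 472) = (22 + 123)/((3 - 1*0) - 472) = 145/((3 + 0) - 472) = 145/(3 - 472) = 145/(-469) = 145*(-1/469) = -145/469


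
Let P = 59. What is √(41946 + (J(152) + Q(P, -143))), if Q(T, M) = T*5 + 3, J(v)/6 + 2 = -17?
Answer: √42130 ≈ 205.26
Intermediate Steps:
J(v) = -114 (J(v) = -12 + 6*(-17) = -12 - 102 = -114)
Q(T, M) = 3 + 5*T (Q(T, M) = 5*T + 3 = 3 + 5*T)
√(41946 + (J(152) + Q(P, -143))) = √(41946 + (-114 + (3 + 5*59))) = √(41946 + (-114 + (3 + 295))) = √(41946 + (-114 + 298)) = √(41946 + 184) = √42130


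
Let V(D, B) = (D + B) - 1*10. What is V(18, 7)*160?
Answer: 2400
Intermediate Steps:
V(D, B) = -10 + B + D (V(D, B) = (B + D) - 10 = -10 + B + D)
V(18, 7)*160 = (-10 + 7 + 18)*160 = 15*160 = 2400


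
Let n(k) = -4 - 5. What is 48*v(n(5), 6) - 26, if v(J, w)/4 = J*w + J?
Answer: -12122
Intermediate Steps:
n(k) = -9
v(J, w) = 4*J + 4*J*w (v(J, w) = 4*(J*w + J) = 4*(J + J*w) = 4*J + 4*J*w)
48*v(n(5), 6) - 26 = 48*(4*(-9)*(1 + 6)) - 26 = 48*(4*(-9)*7) - 26 = 48*(-252) - 26 = -12096 - 26 = -12122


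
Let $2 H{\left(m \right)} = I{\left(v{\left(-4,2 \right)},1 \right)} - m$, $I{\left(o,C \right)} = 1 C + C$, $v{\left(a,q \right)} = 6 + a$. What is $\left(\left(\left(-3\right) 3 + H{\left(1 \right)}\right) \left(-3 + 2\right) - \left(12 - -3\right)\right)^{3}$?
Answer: $- \frac{2197}{8} \approx -274.63$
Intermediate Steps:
$I{\left(o,C \right)} = 2 C$ ($I{\left(o,C \right)} = C + C = 2 C$)
$H{\left(m \right)} = 1 - \frac{m}{2}$ ($H{\left(m \right)} = \frac{2 \cdot 1 - m}{2} = \frac{2 - m}{2} = 1 - \frac{m}{2}$)
$\left(\left(\left(-3\right) 3 + H{\left(1 \right)}\right) \left(-3 + 2\right) - \left(12 - -3\right)\right)^{3} = \left(\left(\left(-3\right) 3 + \left(1 - \frac{1}{2}\right)\right) \left(-3 + 2\right) - \left(12 - -3\right)\right)^{3} = \left(\left(-9 + \left(1 - \frac{1}{2}\right)\right) \left(-1\right) - \left(12 + 3\right)\right)^{3} = \left(\left(-9 + \frac{1}{2}\right) \left(-1\right) - 15\right)^{3} = \left(\left(- \frac{17}{2}\right) \left(-1\right) - 15\right)^{3} = \left(\frac{17}{2} - 15\right)^{3} = \left(- \frac{13}{2}\right)^{3} = - \frac{2197}{8}$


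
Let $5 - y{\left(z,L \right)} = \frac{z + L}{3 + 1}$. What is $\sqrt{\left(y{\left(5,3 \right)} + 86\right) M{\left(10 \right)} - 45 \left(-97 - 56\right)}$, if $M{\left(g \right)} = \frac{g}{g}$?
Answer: $\sqrt{6974} \approx 83.51$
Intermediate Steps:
$y{\left(z,L \right)} = 5 - \frac{L}{4} - \frac{z}{4}$ ($y{\left(z,L \right)} = 5 - \frac{z + L}{3 + 1} = 5 - \frac{L + z}{4} = 5 - \left(L + z\right) \frac{1}{4} = 5 - \left(\frac{L}{4} + \frac{z}{4}\right) = 5 - \frac{L}{4} - \frac{z}{4}$)
$M{\left(g \right)} = 1$
$\sqrt{\left(y{\left(5,3 \right)} + 86\right) M{\left(10 \right)} - 45 \left(-97 - 56\right)} = \sqrt{\left(\left(5 - \frac{3}{4} - \frac{5}{4}\right) + 86\right) 1 - 45 \left(-97 - 56\right)} = \sqrt{\left(\left(5 - \frac{3}{4} - \frac{5}{4}\right) + 86\right) 1 - -6885} = \sqrt{\left(3 + 86\right) 1 + 6885} = \sqrt{89 \cdot 1 + 6885} = \sqrt{89 + 6885} = \sqrt{6974}$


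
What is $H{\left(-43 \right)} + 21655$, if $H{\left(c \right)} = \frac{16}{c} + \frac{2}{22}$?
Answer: $\frac{10242682}{473} \approx 21655.0$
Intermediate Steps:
$H{\left(c \right)} = \frac{1}{11} + \frac{16}{c}$ ($H{\left(c \right)} = \frac{16}{c} + 2 \cdot \frac{1}{22} = \frac{16}{c} + \frac{1}{11} = \frac{1}{11} + \frac{16}{c}$)
$H{\left(-43 \right)} + 21655 = \frac{176 - 43}{11 \left(-43\right)} + 21655 = \frac{1}{11} \left(- \frac{1}{43}\right) 133 + 21655 = - \frac{133}{473} + 21655 = \frac{10242682}{473}$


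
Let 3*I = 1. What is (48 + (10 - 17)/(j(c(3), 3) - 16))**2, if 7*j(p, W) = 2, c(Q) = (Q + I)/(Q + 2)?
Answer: 28398241/12100 ≈ 2347.0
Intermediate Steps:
I = 1/3 (I = (1/3)*1 = 1/3 ≈ 0.33333)
c(Q) = (1/3 + Q)/(2 + Q) (c(Q) = (Q + 1/3)/(Q + 2) = (1/3 + Q)/(2 + Q))
j(p, W) = 2/7 (j(p, W) = (1/7)*2 = 2/7)
(48 + (10 - 17)/(j(c(3), 3) - 16))**2 = (48 + (10 - 17)/(2/7 - 16))**2 = (48 - 7/(-110/7))**2 = (48 - 7*(-7/110))**2 = (48 + 49/110)**2 = (5329/110)**2 = 28398241/12100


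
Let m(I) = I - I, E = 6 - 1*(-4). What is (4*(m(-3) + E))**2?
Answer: 1600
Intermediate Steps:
E = 10 (E = 6 + 4 = 10)
m(I) = 0
(4*(m(-3) + E))**2 = (4*(0 + 10))**2 = (4*10)**2 = 40**2 = 1600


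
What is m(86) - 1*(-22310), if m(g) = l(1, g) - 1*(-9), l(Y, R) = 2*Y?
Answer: 22321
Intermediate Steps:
m(g) = 11 (m(g) = 2*1 - 1*(-9) = 2 + 9 = 11)
m(86) - 1*(-22310) = 11 - 1*(-22310) = 11 + 22310 = 22321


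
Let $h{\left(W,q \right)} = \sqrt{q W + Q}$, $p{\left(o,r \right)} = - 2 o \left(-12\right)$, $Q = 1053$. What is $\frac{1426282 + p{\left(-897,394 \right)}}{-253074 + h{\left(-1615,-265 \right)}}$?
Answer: $- \frac{88876678449}{16011505112} - \frac{702377 \sqrt{107257}}{16011505112} \approx -5.5652$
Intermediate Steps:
$p{\left(o,r \right)} = 24 o$
$h{\left(W,q \right)} = \sqrt{1053 + W q}$ ($h{\left(W,q \right)} = \sqrt{q W + 1053} = \sqrt{W q + 1053} = \sqrt{1053 + W q}$)
$\frac{1426282 + p{\left(-897,394 \right)}}{-253074 + h{\left(-1615,-265 \right)}} = \frac{1426282 + 24 \left(-897\right)}{-253074 + \sqrt{1053 - -427975}} = \frac{1426282 - 21528}{-253074 + \sqrt{1053 + 427975}} = \frac{1404754}{-253074 + \sqrt{429028}} = \frac{1404754}{-253074 + 2 \sqrt{107257}}$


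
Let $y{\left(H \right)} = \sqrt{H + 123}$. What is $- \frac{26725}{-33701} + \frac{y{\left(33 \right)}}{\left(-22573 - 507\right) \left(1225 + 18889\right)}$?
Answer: $\frac{26725}{33701} - \frac{\sqrt{39}}{232115560} \approx 0.793$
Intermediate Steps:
$y{\left(H \right)} = \sqrt{123 + H}$
$- \frac{26725}{-33701} + \frac{y{\left(33 \right)}}{\left(-22573 - 507\right) \left(1225 + 18889\right)} = - \frac{26725}{-33701} + \frac{\sqrt{123 + 33}}{\left(-22573 - 507\right) \left(1225 + 18889\right)} = \left(-26725\right) \left(- \frac{1}{33701}\right) + \frac{\sqrt{156}}{\left(-23080\right) 20114} = \frac{26725}{33701} + \frac{2 \sqrt{39}}{-464231120} = \frac{26725}{33701} + 2 \sqrt{39} \left(- \frac{1}{464231120}\right) = \frac{26725}{33701} - \frac{\sqrt{39}}{232115560}$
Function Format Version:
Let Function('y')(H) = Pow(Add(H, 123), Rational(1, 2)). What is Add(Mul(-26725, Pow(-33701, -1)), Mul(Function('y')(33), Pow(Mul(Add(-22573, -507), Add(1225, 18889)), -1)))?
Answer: Add(Rational(26725, 33701), Mul(Rational(-1, 232115560), Pow(39, Rational(1, 2)))) ≈ 0.79300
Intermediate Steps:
Function('y')(H) = Pow(Add(123, H), Rational(1, 2))
Add(Mul(-26725, Pow(-33701, -1)), Mul(Function('y')(33), Pow(Mul(Add(-22573, -507), Add(1225, 18889)), -1))) = Add(Mul(-26725, Pow(-33701, -1)), Mul(Pow(Add(123, 33), Rational(1, 2)), Pow(Mul(Add(-22573, -507), Add(1225, 18889)), -1))) = Add(Mul(-26725, Rational(-1, 33701)), Mul(Pow(156, Rational(1, 2)), Pow(Mul(-23080, 20114), -1))) = Add(Rational(26725, 33701), Mul(Mul(2, Pow(39, Rational(1, 2))), Pow(-464231120, -1))) = Add(Rational(26725, 33701), Mul(Mul(2, Pow(39, Rational(1, 2))), Rational(-1, 464231120))) = Add(Rational(26725, 33701), Mul(Rational(-1, 232115560), Pow(39, Rational(1, 2))))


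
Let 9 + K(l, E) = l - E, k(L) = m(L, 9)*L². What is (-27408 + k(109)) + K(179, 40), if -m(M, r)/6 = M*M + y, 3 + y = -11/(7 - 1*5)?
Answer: -846370313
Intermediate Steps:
y = -17/2 (y = -3 - 11/(7 - 1*5) = -3 - 11/(7 - 5) = -3 - 11/2 = -17/2 ≈ -8.5000)
m(M, r) = 51 - 6*M² (m(M, r) = -6*(M*M - 17/2) = -6*(M² - 17/2) = -6*(-17/2 + M²) = 51 - 6*M²)
k(L) = L²*(51 - 6*L²) (k(L) = (51 - 6*L²)*L² = L²*(51 - 6*L²))
K(l, E) = -9 + l - E (K(l, E) = -9 + (l - E) = -9 + l - E)
(-27408 + k(109)) + K(179, 40) = (-27408 + 109²*(51 - 6*109²)) + (-9 + 179 - 1*40) = (-27408 + 11881*(51 - 6*11881)) + (-9 + 179 - 40) = (-27408 + 11881*(51 - 71286)) + 130 = (-27408 + 11881*(-71235)) + 130 = (-27408 - 846343035) + 130 = -846370443 + 130 = -846370313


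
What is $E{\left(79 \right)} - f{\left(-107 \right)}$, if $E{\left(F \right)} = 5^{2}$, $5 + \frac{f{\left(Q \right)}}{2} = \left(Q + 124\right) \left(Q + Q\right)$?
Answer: $7311$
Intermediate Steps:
$f{\left(Q \right)} = -10 + 4 Q \left(124 + Q\right)$ ($f{\left(Q \right)} = -10 + 2 \left(Q + 124\right) \left(Q + Q\right) = -10 + 2 \left(124 + Q\right) 2 Q = -10 + 2 \cdot 2 Q \left(124 + Q\right) = -10 + 4 Q \left(124 + Q\right)$)
$E{\left(F \right)} = 25$
$E{\left(79 \right)} - f{\left(-107 \right)} = 25 - \left(-10 + 4 \left(-107\right)^{2} + 496 \left(-107\right)\right) = 25 - \left(-10 + 4 \cdot 11449 - 53072\right) = 25 - \left(-10 + 45796 - 53072\right) = 25 - -7286 = 25 + 7286 = 7311$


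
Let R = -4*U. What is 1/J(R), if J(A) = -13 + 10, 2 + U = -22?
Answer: -1/3 ≈ -0.33333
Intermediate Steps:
U = -24 (U = -2 - 22 = -24)
R = 96 (R = -4*(-24) = 96)
J(A) = -3
1/J(R) = 1/(-3) = -1/3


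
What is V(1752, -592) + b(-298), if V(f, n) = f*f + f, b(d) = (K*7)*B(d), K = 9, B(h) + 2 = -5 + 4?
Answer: 3071067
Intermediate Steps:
B(h) = -3 (B(h) = -2 + (-5 + 4) = -2 - 1 = -3)
b(d) = -189 (b(d) = (9*7)*(-3) = 63*(-3) = -189)
V(f, n) = f + f² (V(f, n) = f² + f = f + f²)
V(1752, -592) + b(-298) = 1752*(1 + 1752) - 189 = 1752*1753 - 189 = 3071256 - 189 = 3071067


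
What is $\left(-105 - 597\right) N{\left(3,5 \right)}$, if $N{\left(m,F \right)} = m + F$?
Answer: $-5616$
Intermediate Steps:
$N{\left(m,F \right)} = F + m$
$\left(-105 - 597\right) N{\left(3,5 \right)} = \left(-105 - 597\right) \left(5 + 3\right) = \left(-105 - 597\right) 8 = \left(-702\right) 8 = -5616$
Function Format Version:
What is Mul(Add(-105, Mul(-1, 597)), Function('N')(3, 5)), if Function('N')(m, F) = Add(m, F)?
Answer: -5616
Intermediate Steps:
Function('N')(m, F) = Add(F, m)
Mul(Add(-105, Mul(-1, 597)), Function('N')(3, 5)) = Mul(Add(-105, Mul(-1, 597)), Add(5, 3)) = Mul(Add(-105, -597), 8) = Mul(-702, 8) = -5616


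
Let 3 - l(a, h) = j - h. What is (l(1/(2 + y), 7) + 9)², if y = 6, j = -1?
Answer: 400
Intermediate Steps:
l(a, h) = 4 + h (l(a, h) = 3 - (-1 - h) = 3 + (1 + h) = 4 + h)
(l(1/(2 + y), 7) + 9)² = ((4 + 7) + 9)² = (11 + 9)² = 20² = 400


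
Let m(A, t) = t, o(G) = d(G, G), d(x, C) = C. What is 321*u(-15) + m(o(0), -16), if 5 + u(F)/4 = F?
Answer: -25696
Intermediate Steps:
o(G) = G
u(F) = -20 + 4*F
321*u(-15) + m(o(0), -16) = 321*(-20 + 4*(-15)) - 16 = 321*(-20 - 60) - 16 = 321*(-80) - 16 = -25680 - 16 = -25696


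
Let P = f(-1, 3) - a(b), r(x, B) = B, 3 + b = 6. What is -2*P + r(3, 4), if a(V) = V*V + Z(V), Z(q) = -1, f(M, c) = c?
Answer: 14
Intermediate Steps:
b = 3 (b = -3 + 6 = 3)
a(V) = -1 + V² (a(V) = V*V - 1 = V² - 1 = -1 + V²)
P = -5 (P = 3 - (-1 + 3²) = 3 - (-1 + 9) = 3 - 1*8 = 3 - 8 = -5)
-2*P + r(3, 4) = -2*(-5) + 4 = 10 + 4 = 14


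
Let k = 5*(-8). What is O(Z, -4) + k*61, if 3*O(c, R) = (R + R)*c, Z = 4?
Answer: -7352/3 ≈ -2450.7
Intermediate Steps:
k = -40
O(c, R) = 2*R*c/3 (O(c, R) = ((R + R)*c)/3 = ((2*R)*c)/3 = (2*R*c)/3 = 2*R*c/3)
O(Z, -4) + k*61 = (⅔)*(-4)*4 - 40*61 = -32/3 - 2440 = -7352/3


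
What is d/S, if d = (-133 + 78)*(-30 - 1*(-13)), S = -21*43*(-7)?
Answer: 935/6321 ≈ 0.14792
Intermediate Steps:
S = 6321 (S = -903*(-7) = 6321)
d = 935 (d = -55*(-30 + 13) = -55*(-17) = 935)
d/S = 935/6321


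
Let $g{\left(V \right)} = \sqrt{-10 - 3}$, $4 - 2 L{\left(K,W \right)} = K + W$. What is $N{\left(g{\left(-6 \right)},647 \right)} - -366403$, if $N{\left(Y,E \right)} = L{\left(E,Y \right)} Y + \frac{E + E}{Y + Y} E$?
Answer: $\frac{732819}{2} - \frac{845577 i \sqrt{13}}{26} \approx 3.6641 \cdot 10^{5} - 1.1726 \cdot 10^{5} i$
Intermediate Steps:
$L{\left(K,W \right)} = 2 - \frac{K}{2} - \frac{W}{2}$ ($L{\left(K,W \right)} = 2 - \frac{K + W}{2} = 2 - \left(\frac{K}{2} + \frac{W}{2}\right) = 2 - \frac{K}{2} - \frac{W}{2}$)
$g{\left(V \right)} = i \sqrt{13}$ ($g{\left(V \right)} = \sqrt{-13} = i \sqrt{13}$)
$N{\left(Y,E \right)} = Y \left(2 - \frac{E}{2} - \frac{Y}{2}\right) + \frac{E^{2}}{Y}$ ($N{\left(Y,E \right)} = \left(2 - \frac{E}{2} - \frac{Y}{2}\right) Y + \frac{E + E}{Y + Y} E = Y \left(2 - \frac{E}{2} - \frac{Y}{2}\right) + \frac{2 E}{2 Y} E = Y \left(2 - \frac{E}{2} - \frac{Y}{2}\right) + 2 E \frac{1}{2 Y} E = Y \left(2 - \frac{E}{2} - \frac{Y}{2}\right) + \frac{E}{Y} E = Y \left(2 - \frac{E}{2} - \frac{Y}{2}\right) + \frac{E^{2}}{Y}$)
$N{\left(g{\left(-6 \right)},647 \right)} - -366403 = \frac{647^{2} + \frac{\left(i \sqrt{13}\right)^{2} \left(4 - 647 - i \sqrt{13}\right)}{2}}{i \sqrt{13}} - -366403 = - \frac{i \sqrt{13}}{13} \left(418609 + \frac{1}{2} \left(-13\right) \left(4 - 647 - i \sqrt{13}\right)\right) + 366403 = - \frac{i \sqrt{13}}{13} \left(418609 + \frac{1}{2} \left(-13\right) \left(-643 - i \sqrt{13}\right)\right) + 366403 = - \frac{i \sqrt{13}}{13} \left(418609 + \left(\frac{8359}{2} + \frac{13 i \sqrt{13}}{2}\right)\right) + 366403 = - \frac{i \sqrt{13}}{13} \left(\frac{845577}{2} + \frac{13 i \sqrt{13}}{2}\right) + 366403 = - \frac{i \sqrt{13} \left(\frac{845577}{2} + \frac{13 i \sqrt{13}}{2}\right)}{13} + 366403 = 366403 - \frac{i \sqrt{13} \left(\frac{845577}{2} + \frac{13 i \sqrt{13}}{2}\right)}{13}$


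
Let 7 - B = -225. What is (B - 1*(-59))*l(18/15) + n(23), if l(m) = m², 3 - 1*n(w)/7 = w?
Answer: 6976/25 ≈ 279.04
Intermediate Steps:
n(w) = 21 - 7*w
B = 232 (B = 7 - 1*(-225) = 7 + 225 = 232)
(B - 1*(-59))*l(18/15) + n(23) = (232 - 1*(-59))*(18/15)² + (21 - 7*23) = (232 + 59)*(18*(1/15))² + (21 - 161) = 291*(6/5)² - 140 = 291*(36/25) - 140 = 10476/25 - 140 = 6976/25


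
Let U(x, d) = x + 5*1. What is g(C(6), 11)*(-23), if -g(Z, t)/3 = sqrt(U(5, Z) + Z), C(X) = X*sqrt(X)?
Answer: 69*sqrt(10 + 6*sqrt(6)) ≈ 342.90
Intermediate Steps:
U(x, d) = 5 + x (U(x, d) = x + 5 = 5 + x)
C(X) = X**(3/2)
g(Z, t) = -3*sqrt(10 + Z) (g(Z, t) = -3*sqrt((5 + 5) + Z) = -3*sqrt(10 + Z))
g(C(6), 11)*(-23) = -3*sqrt(10 + 6**(3/2))*(-23) = -3*sqrt(10 + 6*sqrt(6))*(-23) = 69*sqrt(10 + 6*sqrt(6))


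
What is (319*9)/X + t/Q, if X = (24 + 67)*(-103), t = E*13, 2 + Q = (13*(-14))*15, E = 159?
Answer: -27217563/25607036 ≈ -1.0629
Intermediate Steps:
Q = -2732 (Q = -2 + (13*(-14))*15 = -2 - 182*15 = -2 - 2730 = -2732)
t = 2067 (t = 159*13 = 2067)
X = -9373 (X = 91*(-103) = -9373)
(319*9)/X + t/Q = (319*9)/(-9373) + 2067/(-2732) = 2871*(-1/9373) + 2067*(-1/2732) = -2871/9373 - 2067/2732 = -27217563/25607036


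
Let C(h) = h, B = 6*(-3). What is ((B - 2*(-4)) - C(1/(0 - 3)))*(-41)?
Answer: 1189/3 ≈ 396.33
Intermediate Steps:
B = -18
((B - 2*(-4)) - C(1/(0 - 3)))*(-41) = ((-18 - 2*(-4)) - 1/(0 - 3))*(-41) = ((-18 + 8) - 1/(-3))*(-41) = (-10 - 1*(-⅓))*(-41) = (-10 + ⅓)*(-41) = -29/3*(-41) = 1189/3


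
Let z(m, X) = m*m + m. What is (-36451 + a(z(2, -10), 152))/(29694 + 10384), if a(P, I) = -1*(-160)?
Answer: -36291/40078 ≈ -0.90551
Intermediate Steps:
z(m, X) = m + m² (z(m, X) = m² + m = m + m²)
a(P, I) = 160
(-36451 + a(z(2, -10), 152))/(29694 + 10384) = (-36451 + 160)/(29694 + 10384) = -36291/40078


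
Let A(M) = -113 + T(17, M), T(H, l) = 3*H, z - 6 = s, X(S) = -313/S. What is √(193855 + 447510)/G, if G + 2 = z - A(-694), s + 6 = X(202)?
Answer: 202*√641365/11807 ≈ 13.701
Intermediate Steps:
s = -1525/202 (s = -6 - 313/202 = -1525/202 ≈ -7.5495)
z = -313/202 (z = 6 - 1525/202 = -313/202 ≈ -1.5495)
A(M) = -62 (A(M) = -113 + 3*17 = -113 + 51 = -62)
G = 11807/202 (G = -2 + (-313/202 - 1*(-62)) = -2 + (-313/202 + 62) = -2 + 12211/202 = 11807/202 ≈ 58.451)
√(193855 + 447510)/G = √(193855 + 447510)/(11807/202) = √641365*(202/11807) = 202*√641365/11807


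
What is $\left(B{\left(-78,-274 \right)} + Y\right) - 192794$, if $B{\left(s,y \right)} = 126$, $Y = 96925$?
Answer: $-95743$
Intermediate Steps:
$\left(B{\left(-78,-274 \right)} + Y\right) - 192794 = \left(126 + 96925\right) - 192794 = 97051 - 192794 = -95743$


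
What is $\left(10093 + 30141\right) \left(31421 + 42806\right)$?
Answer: $2986449118$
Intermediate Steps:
$\left(10093 + 30141\right) \left(31421 + 42806\right) = 40234 \cdot 74227 = 2986449118$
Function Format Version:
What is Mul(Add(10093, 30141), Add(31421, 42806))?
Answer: 2986449118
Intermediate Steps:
Mul(Add(10093, 30141), Add(31421, 42806)) = Mul(40234, 74227) = 2986449118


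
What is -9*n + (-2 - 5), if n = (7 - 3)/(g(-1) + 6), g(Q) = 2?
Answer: -23/2 ≈ -11.500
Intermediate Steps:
n = ½ (n = (7 - 3)/(2 + 6) = 4/8 = 4*(⅛) = ½ ≈ 0.50000)
-9*n + (-2 - 5) = -9*½ + (-2 - 5) = -9/2 - 7 = -23/2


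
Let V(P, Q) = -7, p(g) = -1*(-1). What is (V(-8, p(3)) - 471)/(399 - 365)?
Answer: -239/17 ≈ -14.059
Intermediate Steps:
p(g) = 1
(V(-8, p(3)) - 471)/(399 - 365) = (-7 - 471)/(399 - 365) = -478/34 = -478*1/34 = -239/17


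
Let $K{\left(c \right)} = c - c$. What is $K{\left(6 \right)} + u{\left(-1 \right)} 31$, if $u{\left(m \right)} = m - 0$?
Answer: $-31$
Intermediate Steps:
$u{\left(m \right)} = m$ ($u{\left(m \right)} = m + 0 = m$)
$K{\left(c \right)} = 0$
$K{\left(6 \right)} + u{\left(-1 \right)} 31 = 0 - 31 = -31$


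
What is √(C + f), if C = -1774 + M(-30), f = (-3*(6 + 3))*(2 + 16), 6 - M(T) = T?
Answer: 4*I*√139 ≈ 47.159*I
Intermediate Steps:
M(T) = 6 - T
f = -486 (f = -3*9*18 = -27*18 = -486)
C = -1738 (C = -1774 + (6 - 1*(-30)) = -1774 + (6 + 30) = -1774 + 36 = -1738)
√(C + f) = √(-1738 - 486) = √(-2224) = 4*I*√139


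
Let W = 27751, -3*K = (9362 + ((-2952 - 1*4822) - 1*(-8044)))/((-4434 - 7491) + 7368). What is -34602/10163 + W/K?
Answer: 550763643237/13984288 ≈ 39384.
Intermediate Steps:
K = 1376/1953 (K = -(9362 + ((-2952 - 1*4822) - 1*(-8044)))/(3*((-4434 - 7491) + 7368)) = -(9362 + ((-2952 - 4822) + 8044))/(3*(-11925 + 7368)) = -(9362 + (-7774 + 8044))/(3*(-4557)) = -(9362 + 270)*(-1)/(3*4557) = -9632*(-1)/(3*4557) = -⅓*(-1376/651) = 1376/1953 ≈ 0.70456)
-34602/10163 + W/K = -34602/10163 + 27751/(1376/1953) = -34602*1/10163 + 27751*(1953/1376) = -34602/10163 + 54197703/1376 = 550763643237/13984288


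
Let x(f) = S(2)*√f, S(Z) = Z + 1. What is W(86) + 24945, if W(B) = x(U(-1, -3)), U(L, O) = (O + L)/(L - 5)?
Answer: 24945 + √6 ≈ 24947.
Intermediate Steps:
S(Z) = 1 + Z
U(L, O) = (L + O)/(-5 + L)
x(f) = 3*√f (x(f) = (1 + 2)*√f = 3*√f)
W(B) = √6 (W(B) = 3*√((-1 - 3)/(-5 - 1)) = 3*√(-4/(-6)) = 3*√(-⅙*(-4)) = 3*√(⅔) = 3*(√6/3) = √6)
W(86) + 24945 = √6 + 24945 = 24945 + √6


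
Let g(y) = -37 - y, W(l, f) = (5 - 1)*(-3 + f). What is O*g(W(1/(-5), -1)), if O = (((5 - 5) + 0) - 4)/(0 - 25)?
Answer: -84/25 ≈ -3.3600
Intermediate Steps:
W(l, f) = -12 + 4*f (W(l, f) = 4*(-3 + f) = -12 + 4*f)
O = 4/25 (O = ((0 + 0) - 4)/(-25) = (0 - 4)*(-1/25) = -4*(-1/25) = 4/25 ≈ 0.16000)
O*g(W(1/(-5), -1)) = 4*(-37 - (-12 + 4*(-1)))/25 = 4*(-37 - (-12 - 4))/25 = 4*(-37 - 1*(-16))/25 = 4*(-37 + 16)/25 = (4/25)*(-21) = -84/25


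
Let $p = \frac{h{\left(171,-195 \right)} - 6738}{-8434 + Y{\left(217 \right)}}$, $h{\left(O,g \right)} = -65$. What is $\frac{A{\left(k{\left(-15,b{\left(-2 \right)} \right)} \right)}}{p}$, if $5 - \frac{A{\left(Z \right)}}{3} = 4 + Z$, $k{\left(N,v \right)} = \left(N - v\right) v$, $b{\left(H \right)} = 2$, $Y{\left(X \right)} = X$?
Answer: $\frac{862785}{6803} \approx 126.82$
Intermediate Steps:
$k{\left(N,v \right)} = v \left(N - v\right)$
$A{\left(Z \right)} = 3 - 3 Z$ ($A{\left(Z \right)} = 15 - 3 \left(4 + Z\right) = 15 - \left(12 + 3 Z\right) = 3 - 3 Z$)
$p = \frac{6803}{8217}$ ($p = \frac{-65 - 6738}{-8434 + 217} = - \frac{6803}{-8217} = \left(-6803\right) \left(- \frac{1}{8217}\right) = \frac{6803}{8217} \approx 0.82792$)
$\frac{A{\left(k{\left(-15,b{\left(-2 \right)} \right)} \right)}}{p} = \frac{3 - 3 \cdot 2 \left(-15 - 2\right)}{\frac{6803}{8217}} = \left(3 - 3 \cdot 2 \left(-15 - 2\right)\right) \frac{8217}{6803} = \left(3 - 3 \cdot 2 \left(-17\right)\right) \frac{8217}{6803} = \left(3 - -102\right) \frac{8217}{6803} = \left(3 + 102\right) \frac{8217}{6803} = 105 \cdot \frac{8217}{6803} = \frac{862785}{6803}$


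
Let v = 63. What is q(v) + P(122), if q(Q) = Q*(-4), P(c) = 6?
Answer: -246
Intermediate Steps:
q(Q) = -4*Q
q(v) + P(122) = -4*63 + 6 = -252 + 6 = -246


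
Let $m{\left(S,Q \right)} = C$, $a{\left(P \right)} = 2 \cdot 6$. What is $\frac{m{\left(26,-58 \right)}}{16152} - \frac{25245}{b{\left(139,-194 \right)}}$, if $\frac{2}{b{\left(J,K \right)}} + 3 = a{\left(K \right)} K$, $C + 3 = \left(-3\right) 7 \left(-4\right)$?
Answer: $\frac{158413687767}{5384} \approx 2.9423 \cdot 10^{7}$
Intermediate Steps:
$a{\left(P \right)} = 12$
$C = 81$ ($C = -3 + \left(-3\right) 7 \left(-4\right) = -3 - -84 = -3 + 84 = 81$)
$b{\left(J,K \right)} = \frac{2}{-3 + 12 K}$
$m{\left(S,Q \right)} = 81$
$\frac{m{\left(26,-58 \right)}}{16152} - \frac{25245}{b{\left(139,-194 \right)}} = \frac{81}{16152} - \frac{25245}{\frac{2}{3} \frac{1}{-1 + 4 \left(-194\right)}} = 81 \cdot \frac{1}{16152} - \frac{25245}{\frac{2}{3} \frac{1}{-1 - 776}} = \frac{27}{5384} - \frac{25245}{\frac{2}{3} \frac{1}{-777}} = \frac{27}{5384} - \frac{25245}{\frac{2}{3} \left(- \frac{1}{777}\right)} = \frac{27}{5384} - \frac{25245}{- \frac{2}{2331}} = \frac{27}{5384} - - \frac{58846095}{2} = \frac{27}{5384} + \frac{58846095}{2} = \frac{158413687767}{5384}$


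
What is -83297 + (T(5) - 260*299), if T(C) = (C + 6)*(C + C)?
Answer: -160927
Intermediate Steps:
T(C) = 2*C*(6 + C) (T(C) = (6 + C)*(2*C) = 2*C*(6 + C))
-83297 + (T(5) - 260*299) = -83297 + (2*5*(6 + 5) - 260*299) = -83297 + (2*5*11 - 77740) = -83297 + (110 - 77740) = -83297 - 77630 = -160927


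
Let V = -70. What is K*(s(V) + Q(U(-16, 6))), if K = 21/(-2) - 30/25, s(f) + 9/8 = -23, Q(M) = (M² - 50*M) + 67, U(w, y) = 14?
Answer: 431613/80 ≈ 5395.2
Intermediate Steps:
Q(M) = 67 + M² - 50*M
s(f) = -193/8 (s(f) = -9/8 - 23 = -193/8)
K = -117/10 (K = 21*(-½) - 30*1/25 = -21/2 - 6/5 = -117/10 ≈ -11.700)
K*(s(V) + Q(U(-16, 6))) = -117*(-193/8 + (67 + 14² - 50*14))/10 = -117*(-193/8 + (67 + 196 - 700))/10 = -117*(-193/8 - 437)/10 = -117/10*(-3689/8) = 431613/80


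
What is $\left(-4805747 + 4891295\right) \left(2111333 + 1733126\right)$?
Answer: $328885778532$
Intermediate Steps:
$\left(-4805747 + 4891295\right) \left(2111333 + 1733126\right) = 85548 \cdot 3844459 = 328885778532$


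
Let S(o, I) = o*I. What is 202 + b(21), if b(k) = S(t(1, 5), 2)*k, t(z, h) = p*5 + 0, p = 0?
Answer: 202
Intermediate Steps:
t(z, h) = 0 (t(z, h) = 0*5 + 0 = 0 + 0 = 0)
S(o, I) = I*o
b(k) = 0 (b(k) = (2*0)*k = 0*k = 0)
202 + b(21) = 202 + 0 = 202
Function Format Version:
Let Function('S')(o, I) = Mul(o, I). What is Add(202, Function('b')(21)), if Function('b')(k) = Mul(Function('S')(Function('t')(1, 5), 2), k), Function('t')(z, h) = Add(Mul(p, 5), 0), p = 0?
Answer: 202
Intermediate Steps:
Function('t')(z, h) = 0 (Function('t')(z, h) = Add(Mul(0, 5), 0) = Add(0, 0) = 0)
Function('S')(o, I) = Mul(I, o)
Function('b')(k) = 0 (Function('b')(k) = Mul(Mul(2, 0), k) = Mul(0, k) = 0)
Add(202, Function('b')(21)) = Add(202, 0) = 202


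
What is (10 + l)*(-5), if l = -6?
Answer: -20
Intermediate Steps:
(10 + l)*(-5) = (10 - 6)*(-5) = 4*(-5) = -20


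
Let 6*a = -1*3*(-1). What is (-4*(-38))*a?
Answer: 76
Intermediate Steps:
a = ½ (a = (-1*3*(-1))/6 = (-3*(-1))/6 = (⅙)*3 = ½ ≈ 0.50000)
(-4*(-38))*a = -4*(-38)*(½) = 152*(½) = 76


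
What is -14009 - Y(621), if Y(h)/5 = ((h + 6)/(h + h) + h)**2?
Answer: -333425255609/171396 ≈ -1.9454e+6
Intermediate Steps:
Y(h) = 5*(h + (6 + h)/(2*h))**2 (Y(h) = 5*((h + 6)/(h + h) + h)**2 = 5*((6 + h)/((2*h)) + h)**2 = 5*((6 + h)*(1/(2*h)) + h)**2 = 5*((6 + h)/(2*h) + h)**2 = 5*(h + (6 + h)/(2*h))**2)
-14009 - Y(621) = -14009 - 5*(6 + 621 + 2*621**2)**2/(4*621**2) = -14009 - 5*(6 + 621 + 2*385641)**2/(4*385641) = -14009 - 5*(6 + 621 + 771282)**2/(4*385641) = -14009 - 5*771909**2/(4*385641) = -14009 - 5*595843504281/(4*385641) = -14009 - 1*331024169045/171396 = -14009 - 331024169045/171396 = -333425255609/171396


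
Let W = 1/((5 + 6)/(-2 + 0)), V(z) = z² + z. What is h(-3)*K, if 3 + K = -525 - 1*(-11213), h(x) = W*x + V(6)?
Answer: 5000580/11 ≈ 4.5460e+5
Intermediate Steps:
V(z) = z + z²
W = -2/11 (W = 1/(11/(-2)) = 1/(11*(-½)) = 1/(-11/2) = 1*(-2/11) = -2/11 ≈ -0.18182)
h(x) = 42 - 2*x/11 (h(x) = -2*x/11 + 6*(1 + 6) = -2*x/11 + 6*7 = -2*x/11 + 42 = 42 - 2*x/11)
K = 10685 (K = -3 + (-525 - 1*(-11213)) = -3 + (-525 + 11213) = -3 + 10688 = 10685)
h(-3)*K = (42 - 2/11*(-3))*10685 = (42 + 6/11)*10685 = (468/11)*10685 = 5000580/11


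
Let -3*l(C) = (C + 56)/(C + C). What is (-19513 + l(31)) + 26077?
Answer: 406939/62 ≈ 6563.5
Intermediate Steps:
l(C) = -(56 + C)/(6*C) (l(C) = -(C + 56)/(3*(C + C)) = -(56 + C)/(3*(2*C)) = -(56 + C)*1/(2*C)/3 = -(56 + C)/(6*C))
(-19513 + l(31)) + 26077 = (-19513 + (⅙)*(-56 - 1*31)/31) + 26077 = (-19513 + (⅙)*(1/31)*(-56 - 31)) + 26077 = (-19513 + (⅙)*(1/31)*(-87)) + 26077 = (-19513 - 29/62) + 26077 = -1209835/62 + 26077 = 406939/62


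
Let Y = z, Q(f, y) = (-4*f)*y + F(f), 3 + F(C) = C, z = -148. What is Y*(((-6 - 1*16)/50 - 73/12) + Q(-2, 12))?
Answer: -937691/75 ≈ -12503.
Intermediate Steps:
F(C) = -3 + C
Q(f, y) = -3 + f - 4*f*y (Q(f, y) = (-4*f)*y + (-3 + f) = -4*f*y + (-3 + f) = -3 + f - 4*f*y)
Y = -148
Y*(((-6 - 1*16)/50 - 73/12) + Q(-2, 12)) = -148*(((-6 - 1*16)/50 - 73/12) + (-3 - 2 - 4*(-2)*12)) = -148*(((-6 - 16)*(1/50) - 73*1/12) + (-3 - 2 + 96)) = -148*((-22*1/50 - 73/12) + 91) = -148*((-11/25 - 73/12) + 91) = -148*(-1957/300 + 91) = -148*25343/300 = -937691/75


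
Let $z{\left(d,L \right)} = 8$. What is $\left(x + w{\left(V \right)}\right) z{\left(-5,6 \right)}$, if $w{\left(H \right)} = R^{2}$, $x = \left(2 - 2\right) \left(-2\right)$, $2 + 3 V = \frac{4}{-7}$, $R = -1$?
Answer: $8$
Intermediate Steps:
$V = - \frac{6}{7}$ ($V = - \frac{2}{3} + \frac{4 \frac{1}{-7}}{3} = - \frac{2}{3} + \frac{4 \left(- \frac{1}{7}\right)}{3} = - \frac{2}{3} + \frac{1}{3} \left(- \frac{4}{7}\right) = - \frac{2}{3} - \frac{4}{21} = - \frac{6}{7} \approx -0.85714$)
$x = 0$ ($x = 0 \left(-2\right) = 0$)
$w{\left(H \right)} = 1$ ($w{\left(H \right)} = \left(-1\right)^{2} = 1$)
$\left(x + w{\left(V \right)}\right) z{\left(-5,6 \right)} = \left(0 + 1\right) 8 = 1 \cdot 8 = 8$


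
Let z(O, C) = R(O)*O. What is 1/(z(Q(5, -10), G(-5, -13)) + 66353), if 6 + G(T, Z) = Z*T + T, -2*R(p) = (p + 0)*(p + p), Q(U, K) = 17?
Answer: 1/61440 ≈ 1.6276e-5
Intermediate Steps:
R(p) = -p² (R(p) = -(p + 0)*(p + p)/2 = -p*2*p/2 = -p²)
G(T, Z) = -6 + T + T*Z (G(T, Z) = -6 + (Z*T + T) = -6 + (T*Z + T) = -6 + (T + T*Z) = -6 + T + T*Z)
z(O, C) = -O³ (z(O, C) = (-O²)*O = -O³)
1/(z(Q(5, -10), G(-5, -13)) + 66353) = 1/(-1*17³ + 66353) = 1/(-1*4913 + 66353) = 1/(-4913 + 66353) = 1/61440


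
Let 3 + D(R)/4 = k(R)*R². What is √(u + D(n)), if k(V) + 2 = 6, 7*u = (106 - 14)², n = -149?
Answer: 2*√4366061/7 ≈ 597.00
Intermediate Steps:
u = 8464/7 (u = (106 - 14)²/7 = (⅐)*92² = (⅐)*8464 = 8464/7 ≈ 1209.1)
k(V) = 4 (k(V) = -2 + 6 = 4)
D(R) = -12 + 16*R² (D(R) = -12 + 4*(4*R²) = -12 + 16*R²)
√(u + D(n)) = √(8464/7 + (-12 + 16*(-149)²)) = √(8464/7 + (-12 + 16*22201)) = √(8464/7 + (-12 + 355216)) = √(8464/7 + 355204) = √(2494892/7) = 2*√4366061/7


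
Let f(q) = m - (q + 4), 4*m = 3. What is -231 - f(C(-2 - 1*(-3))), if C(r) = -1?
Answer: -915/4 ≈ -228.75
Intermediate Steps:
m = ¾ (m = (¼)*3 = ¾ ≈ 0.75000)
f(q) = -13/4 - q (f(q) = ¾ - (q + 4) = ¾ - (4 + q) = ¾ + (-4 - q) = -13/4 - q)
-231 - f(C(-2 - 1*(-3))) = -231 - (-13/4 - 1*(-1)) = -231 - (-13/4 + 1) = -231 - 1*(-9/4) = -231 + 9/4 = -915/4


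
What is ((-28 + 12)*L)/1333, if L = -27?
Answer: 432/1333 ≈ 0.32408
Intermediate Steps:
((-28 + 12)*L)/1333 = ((-28 + 12)*(-27))/1333 = -16*(-27)*(1/1333) = 432*(1/1333) = 432/1333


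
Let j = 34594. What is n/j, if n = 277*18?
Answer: 2493/17297 ≈ 0.14413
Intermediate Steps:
n = 4986
n/j = 4986/34594 = 4986*(1/34594) = 2493/17297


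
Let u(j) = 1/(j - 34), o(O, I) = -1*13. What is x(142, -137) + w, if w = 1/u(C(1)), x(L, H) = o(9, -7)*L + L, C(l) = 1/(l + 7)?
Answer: -13903/8 ≈ -1737.9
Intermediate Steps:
C(l) = 1/(7 + l)
o(O, I) = -13
u(j) = 1/(-34 + j)
x(L, H) = -12*L (x(L, H) = -13*L + L = -12*L)
w = -271/8 (w = 1/(1/(-34 + 1/(7 + 1))) = 1/(1/(-34 + 1/8)) = 1/(1/(-34 + ⅛)) = 1/(1/(-271/8)) = 1/(-8/271) = -271/8 ≈ -33.875)
x(142, -137) + w = -12*142 - 271/8 = -1704 - 271/8 = -13903/8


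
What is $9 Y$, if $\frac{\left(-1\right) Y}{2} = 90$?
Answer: $-1620$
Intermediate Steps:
$Y = -180$ ($Y = \left(-2\right) 90 = -180$)
$9 Y = 9 \left(-180\right) = -1620$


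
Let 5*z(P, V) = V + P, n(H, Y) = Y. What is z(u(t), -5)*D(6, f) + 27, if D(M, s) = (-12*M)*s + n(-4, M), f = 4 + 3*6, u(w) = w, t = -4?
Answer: 14337/5 ≈ 2867.4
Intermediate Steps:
f = 22 (f = 4 + 18 = 22)
D(M, s) = M - 12*M*s (D(M, s) = (-12*M)*s + M = -12*M*s + M = M - 12*M*s)
z(P, V) = P/5 + V/5 (z(P, V) = (V + P)/5 = (P + V)/5 = P/5 + V/5)
z(u(t), -5)*D(6, f) + 27 = ((1/5)*(-4) + (1/5)*(-5))*(6*(1 - 12*22)) + 27 = (-4/5 - 1)*(6*(1 - 264)) + 27 = -54*(-263)/5 + 27 = -9/5*(-1578) + 27 = 14202/5 + 27 = 14337/5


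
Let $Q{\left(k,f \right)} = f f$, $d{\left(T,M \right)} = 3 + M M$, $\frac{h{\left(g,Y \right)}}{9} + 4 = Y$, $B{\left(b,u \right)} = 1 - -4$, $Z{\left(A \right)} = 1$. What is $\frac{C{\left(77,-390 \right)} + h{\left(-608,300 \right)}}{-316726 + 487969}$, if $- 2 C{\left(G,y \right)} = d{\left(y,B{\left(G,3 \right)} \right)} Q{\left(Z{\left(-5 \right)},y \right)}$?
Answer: $- \frac{236304}{19027} \approx -12.419$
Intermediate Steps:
$B{\left(b,u \right)} = 5$ ($B{\left(b,u \right)} = 1 + 4 = 5$)
$h{\left(g,Y \right)} = -36 + 9 Y$
$d{\left(T,M \right)} = 3 + M^{2}$
$Q{\left(k,f \right)} = f^{2}$
$C{\left(G,y \right)} = - 14 y^{2}$ ($C{\left(G,y \right)} = - \frac{\left(3 + 5^{2}\right) y^{2}}{2} = - \frac{\left(3 + 25\right) y^{2}}{2} = - \frac{28 y^{2}}{2} = - 14 y^{2}$)
$\frac{C{\left(77,-390 \right)} + h{\left(-608,300 \right)}}{-316726 + 487969} = \frac{- 14 \left(-390\right)^{2} + \left(-36 + 9 \cdot 300\right)}{-316726 + 487969} = \frac{\left(-14\right) 152100 + \left(-36 + 2700\right)}{171243} = \left(-2129400 + 2664\right) \frac{1}{171243} = \left(-2126736\right) \frac{1}{171243} = - \frac{236304}{19027}$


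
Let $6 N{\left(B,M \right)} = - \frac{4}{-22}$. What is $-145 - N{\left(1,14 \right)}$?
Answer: $- \frac{4786}{33} \approx -145.03$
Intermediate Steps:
$N{\left(B,M \right)} = \frac{1}{33}$ ($N{\left(B,M \right)} = \frac{\left(-4\right) \frac{1}{-22}}{6} = \frac{\left(-4\right) \left(- \frac{1}{22}\right)}{6} = \frac{1}{6} \cdot \frac{2}{11} = \frac{1}{33}$)
$-145 - N{\left(1,14 \right)} = -145 - \frac{1}{33} = - \frac{4786}{33}$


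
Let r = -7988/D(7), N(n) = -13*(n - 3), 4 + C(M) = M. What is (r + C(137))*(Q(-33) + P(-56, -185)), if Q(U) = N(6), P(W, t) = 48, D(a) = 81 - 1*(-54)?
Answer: 9967/15 ≈ 664.47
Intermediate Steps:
D(a) = 135 (D(a) = 81 + 54 = 135)
C(M) = -4 + M
N(n) = 39 - 13*n (N(n) = -13*(-3 + n) = 39 - 13*n)
Q(U) = -39 (Q(U) = 39 - 13*6 = 39 - 78 = -39)
r = -7988/135 ≈ -59.170
(r + C(137))*(Q(-33) + P(-56, -185)) = (-7988/135 + (-4 + 137))*(-39 + 48) = (-7988/135 + 133)*9 = (9967/135)*9 = 9967/15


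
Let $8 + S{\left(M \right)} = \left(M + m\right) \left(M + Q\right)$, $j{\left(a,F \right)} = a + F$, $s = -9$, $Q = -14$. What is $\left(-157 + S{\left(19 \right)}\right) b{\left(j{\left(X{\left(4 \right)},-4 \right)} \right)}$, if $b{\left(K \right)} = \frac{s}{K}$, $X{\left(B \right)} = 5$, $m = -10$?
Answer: $1080$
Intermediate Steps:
$j{\left(a,F \right)} = F + a$
$S{\left(M \right)} = -8 + \left(-14 + M\right) \left(-10 + M\right)$ ($S{\left(M \right)} = -8 + \left(M - 10\right) \left(M - 14\right) = -8 + \left(-10 + M\right) \left(-14 + M\right) = -8 + \left(-14 + M\right) \left(-10 + M\right)$)
$b{\left(K \right)} = - \frac{9}{K}$
$\left(-157 + S{\left(19 \right)}\right) b{\left(j{\left(X{\left(4 \right)},-4 \right)} \right)} = \left(-157 + \left(132 + 19^{2} - 456\right)\right) \left(- \frac{9}{-4 + 5}\right) = \left(-157 + \left(132 + 361 - 456\right)\right) \left(- \frac{9}{1}\right) = \left(-157 + 37\right) \left(\left(-9\right) 1\right) = \left(-120\right) \left(-9\right) = 1080$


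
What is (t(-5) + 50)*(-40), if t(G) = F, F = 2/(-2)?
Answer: -1960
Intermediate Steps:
F = -1 (F = 2*(-½) = -1)
t(G) = -1
(t(-5) + 50)*(-40) = (-1 + 50)*(-40) = 49*(-40) = -1960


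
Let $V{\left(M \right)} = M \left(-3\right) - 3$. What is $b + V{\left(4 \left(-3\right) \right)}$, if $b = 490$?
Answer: $523$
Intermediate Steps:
$V{\left(M \right)} = -3 - 3 M$ ($V{\left(M \right)} = - 3 M - 3 = -3 - 3 M$)
$b + V{\left(4 \left(-3\right) \right)} = 490 - \left(3 + 3 \cdot 4 \left(-3\right)\right) = 490 - -33 = 490 + \left(-3 + 36\right) = 490 + 33 = 523$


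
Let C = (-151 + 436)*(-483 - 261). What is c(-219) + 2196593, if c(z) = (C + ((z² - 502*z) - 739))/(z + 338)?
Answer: 37334241/17 ≈ 2.1961e+6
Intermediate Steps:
C = -212040 (C = 285*(-744) = -212040)
c(z) = (-212779 + z² - 502*z)/(338 + z) (c(z) = (-212040 + ((z² - 502*z) - 739))/(z + 338) = (-212040 + (-739 + z² - 502*z))/(338 + z) = (-212779 + z² - 502*z)/(338 + z))
c(-219) + 2196593 = (-212779 + (-219)² - 502*(-219))/(338 - 219) + 2196593 = (-212779 + 47961 + 109938)/119 + 2196593 = (1/119)*(-54880) + 2196593 = -7840/17 + 2196593 = 37334241/17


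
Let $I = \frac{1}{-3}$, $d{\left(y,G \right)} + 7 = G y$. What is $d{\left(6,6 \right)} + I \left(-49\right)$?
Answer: $\frac{136}{3} \approx 45.333$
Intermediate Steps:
$d{\left(y,G \right)} = -7 + G y$
$I = - \frac{1}{3} \approx -0.33333$
$d{\left(6,6 \right)} + I \left(-49\right) = \left(-7 + 6 \cdot 6\right) - - \frac{49}{3} = \left(-7 + 36\right) + \frac{49}{3} = 29 + \frac{49}{3} = \frac{136}{3}$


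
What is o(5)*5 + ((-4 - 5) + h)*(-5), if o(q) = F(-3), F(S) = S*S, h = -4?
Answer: 110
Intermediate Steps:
F(S) = S²
o(q) = 9 (o(q) = (-3)² = 9)
o(5)*5 + ((-4 - 5) + h)*(-5) = 9*5 + ((-4 - 5) - 4)*(-5) = 45 + (-9 - 4)*(-5) = 45 - 13*(-5) = 45 + 65 = 110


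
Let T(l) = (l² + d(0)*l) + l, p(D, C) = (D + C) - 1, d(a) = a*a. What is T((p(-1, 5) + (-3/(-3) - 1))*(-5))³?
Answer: 9261000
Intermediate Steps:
d(a) = a²
p(D, C) = -1 + C + D (p(D, C) = (C + D) - 1 = -1 + C + D)
T(l) = l + l² (T(l) = (l² + 0²*l) + l = (l² + 0*l) + l = (l² + 0) + l = l² + l = l + l²)
T((p(-1, 5) + (-3/(-3) - 1))*(-5))³ = ((((-1 + 5 - 1) + (-3/(-3) - 1))*(-5))*(1 + ((-1 + 5 - 1) + (-3/(-3) - 1))*(-5)))³ = (((3 + (-3*(-⅓) - 1))*(-5))*(1 + (3 + (-3*(-⅓) - 1))*(-5)))³ = (((3 + (1 - 1))*(-5))*(1 + (3 + (1 - 1))*(-5)))³ = (((3 + 0)*(-5))*(1 + (3 + 0)*(-5)))³ = ((3*(-5))*(1 + 3*(-5)))³ = (-15*(1 - 15))³ = (-15*(-14))³ = 210³ = 9261000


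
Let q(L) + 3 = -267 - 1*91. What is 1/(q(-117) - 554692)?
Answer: -1/555053 ≈ -1.8016e-6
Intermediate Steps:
q(L) = -361 (q(L) = -3 + (-267 - 1*91) = -3 + (-267 - 91) = -3 - 358 = -361)
1/(q(-117) - 554692) = 1/(-361 - 554692) = 1/(-555053) = -1/555053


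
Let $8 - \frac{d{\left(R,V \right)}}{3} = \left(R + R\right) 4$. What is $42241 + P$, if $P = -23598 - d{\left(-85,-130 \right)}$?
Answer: $16579$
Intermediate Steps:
$d{\left(R,V \right)} = 24 - 24 R$ ($d{\left(R,V \right)} = 24 - 3 \left(R + R\right) 4 = 24 - 3 \cdot 2 R 4 = 24 - 3 \cdot 8 R = 24 - 24 R$)
$P = -25662$ ($P = -23598 - \left(24 - -2040\right) = -23598 - \left(24 + 2040\right) = -23598 - 2064 = -25662$)
$42241 + P = 42241 - 25662 = 16579$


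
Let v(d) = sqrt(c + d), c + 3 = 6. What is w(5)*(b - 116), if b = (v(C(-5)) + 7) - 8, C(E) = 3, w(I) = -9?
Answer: 1053 - 9*sqrt(6) ≈ 1031.0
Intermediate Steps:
c = 3 (c = -3 + 6 = 3)
v(d) = sqrt(3 + d)
b = -1 + sqrt(6) (b = (sqrt(3 + 3) + 7) - 8 = (sqrt(6) + 7) - 8 = (7 + sqrt(6)) - 8 = -1 + sqrt(6) ≈ 1.4495)
w(5)*(b - 116) = -9*((-1 + sqrt(6)) - 116) = -9*(-117 + sqrt(6)) = 1053 - 9*sqrt(6)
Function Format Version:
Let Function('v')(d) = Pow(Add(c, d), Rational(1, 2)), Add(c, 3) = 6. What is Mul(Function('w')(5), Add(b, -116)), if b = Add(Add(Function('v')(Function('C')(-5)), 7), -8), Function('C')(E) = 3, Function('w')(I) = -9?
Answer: Add(1053, Mul(-9, Pow(6, Rational(1, 2)))) ≈ 1031.0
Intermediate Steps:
c = 3 (c = Add(-3, 6) = 3)
Function('v')(d) = Pow(Add(3, d), Rational(1, 2))
b = Add(-1, Pow(6, Rational(1, 2))) (b = Add(Add(Pow(Add(3, 3), Rational(1, 2)), 7), -8) = Add(Add(Pow(6, Rational(1, 2)), 7), -8) = Add(Add(7, Pow(6, Rational(1, 2))), -8) = Add(-1, Pow(6, Rational(1, 2))) ≈ 1.4495)
Mul(Function('w')(5), Add(b, -116)) = Mul(-9, Add(Add(-1, Pow(6, Rational(1, 2))), -116)) = Mul(-9, Add(-117, Pow(6, Rational(1, 2)))) = Add(1053, Mul(-9, Pow(6, Rational(1, 2))))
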